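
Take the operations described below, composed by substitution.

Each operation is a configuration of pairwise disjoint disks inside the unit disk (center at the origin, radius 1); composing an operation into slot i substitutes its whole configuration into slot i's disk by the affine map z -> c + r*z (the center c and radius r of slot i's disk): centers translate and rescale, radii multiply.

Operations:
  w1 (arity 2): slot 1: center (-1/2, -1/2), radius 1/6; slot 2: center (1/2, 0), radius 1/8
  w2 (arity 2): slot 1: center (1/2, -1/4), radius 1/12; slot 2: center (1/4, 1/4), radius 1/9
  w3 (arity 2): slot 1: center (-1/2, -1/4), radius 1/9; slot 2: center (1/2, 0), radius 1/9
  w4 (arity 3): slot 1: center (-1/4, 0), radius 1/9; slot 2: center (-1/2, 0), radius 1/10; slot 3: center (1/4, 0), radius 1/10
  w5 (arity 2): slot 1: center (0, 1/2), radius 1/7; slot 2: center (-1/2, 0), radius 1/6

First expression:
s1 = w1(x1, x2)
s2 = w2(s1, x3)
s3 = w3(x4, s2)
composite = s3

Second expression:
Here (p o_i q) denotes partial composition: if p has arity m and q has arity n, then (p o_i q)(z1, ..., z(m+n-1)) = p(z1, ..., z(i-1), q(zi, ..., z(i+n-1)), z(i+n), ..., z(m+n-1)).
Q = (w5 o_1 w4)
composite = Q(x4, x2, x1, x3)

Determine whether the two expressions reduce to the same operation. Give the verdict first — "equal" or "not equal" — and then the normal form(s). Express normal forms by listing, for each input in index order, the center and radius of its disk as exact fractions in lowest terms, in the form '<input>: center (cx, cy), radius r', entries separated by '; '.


not equal; first: x1: center (119/216, -7/216), radius 1/648; x2: center (121/216, -1/36), radius 1/864; x3: center (19/36, 1/36), radius 1/81; x4: center (-1/2, -1/4), radius 1/9; second: x1: center (1/28, 1/2), radius 1/70; x2: center (-1/14, 1/2), radius 1/70; x3: center (-1/2, 0), radius 1/6; x4: center (-1/28, 1/2), radius 1/63

In normal form, the first expression is x1: center (119/216, -7/216), radius 1/648; x2: center (121/216, -1/36), radius 1/864; x3: center (19/36, 1/36), radius 1/81; x4: center (-1/2, -1/4), radius 1/9
In normal form, the second expression is x1: center (1/28, 1/2), radius 1/70; x2: center (-1/14, 1/2), radius 1/70; x3: center (-1/2, 0), radius 1/6; x4: center (-1/28, 1/2), radius 1/63
The normal forms differ: not equal.


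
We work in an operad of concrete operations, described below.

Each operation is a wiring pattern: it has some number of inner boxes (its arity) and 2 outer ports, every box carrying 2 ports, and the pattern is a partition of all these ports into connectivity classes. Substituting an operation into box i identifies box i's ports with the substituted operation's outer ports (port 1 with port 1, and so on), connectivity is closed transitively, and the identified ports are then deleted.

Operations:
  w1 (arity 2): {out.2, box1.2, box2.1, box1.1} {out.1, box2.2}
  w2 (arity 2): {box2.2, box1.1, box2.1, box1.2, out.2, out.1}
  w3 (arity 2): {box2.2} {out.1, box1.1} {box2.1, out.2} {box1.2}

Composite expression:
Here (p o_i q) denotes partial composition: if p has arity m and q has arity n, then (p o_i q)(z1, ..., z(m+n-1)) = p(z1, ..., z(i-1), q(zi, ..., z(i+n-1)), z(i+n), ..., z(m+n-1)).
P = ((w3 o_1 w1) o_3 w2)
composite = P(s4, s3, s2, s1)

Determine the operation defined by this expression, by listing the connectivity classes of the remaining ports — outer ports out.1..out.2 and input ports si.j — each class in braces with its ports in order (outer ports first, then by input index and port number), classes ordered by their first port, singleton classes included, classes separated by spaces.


{out.1, s3.2} {out.2, s1.1, s1.2, s2.1, s2.2} {s3.1, s4.1, s4.2}

Substituting into w3 glues patterns; closure does the rest.
composing w1 on (s4, s3), with out.j its own outer ports: {out.1, s3.2} {out.2, s3.1, s4.1, s4.2}
composing w2 on (s2, s1), with out.j its own outer ports: {out.1, out.2, s1.1, s1.2, s2.1, s2.2}
composing w3 on (s4, s3, s2, s1), with out.j its own outer ports: {out.1, s3.2} {out.2, s1.1, s1.2, s2.1, s2.2} {s3.1, s4.1, s4.2}


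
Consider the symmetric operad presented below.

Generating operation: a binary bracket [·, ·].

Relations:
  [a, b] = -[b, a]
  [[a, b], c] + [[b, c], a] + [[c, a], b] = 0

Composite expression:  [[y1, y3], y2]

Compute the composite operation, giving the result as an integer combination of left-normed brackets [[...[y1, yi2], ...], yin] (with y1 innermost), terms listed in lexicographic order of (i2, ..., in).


[[y1, y3], y2]

Left-normed coefficients sit on the y1-initial expansion words.
Composite bracket: [[y1, y3], y2]
Expanding via [a, b] = ab - ba: 4 signed words (2^2 = 4).
The y1-initial words carry the normal form:
  sign of y1y3y2 is +1, so it contributes +[[y1, y3], y2]


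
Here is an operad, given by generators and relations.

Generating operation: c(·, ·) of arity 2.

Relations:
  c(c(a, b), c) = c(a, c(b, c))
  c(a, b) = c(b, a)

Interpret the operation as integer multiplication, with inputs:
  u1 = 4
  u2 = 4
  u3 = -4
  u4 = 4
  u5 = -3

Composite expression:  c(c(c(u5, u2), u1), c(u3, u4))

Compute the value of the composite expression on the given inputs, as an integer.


768

c(u5, u2) = -12
c(c(u5, u2), u1) = -48
c(u3, u4) = -16
c(c(c(u5, u2), u1), c(u3, u4)) = 768


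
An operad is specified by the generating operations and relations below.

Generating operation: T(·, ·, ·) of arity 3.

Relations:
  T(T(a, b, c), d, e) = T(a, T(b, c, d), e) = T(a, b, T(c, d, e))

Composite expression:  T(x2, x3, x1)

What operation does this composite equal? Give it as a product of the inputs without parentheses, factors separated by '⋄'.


The T-tree's shape is irrelevant; the x-reading-order decides.
T(x2, x3, x1) spells out as x2 ⋄ x3 ⋄ x1

x2 ⋄ x3 ⋄ x1


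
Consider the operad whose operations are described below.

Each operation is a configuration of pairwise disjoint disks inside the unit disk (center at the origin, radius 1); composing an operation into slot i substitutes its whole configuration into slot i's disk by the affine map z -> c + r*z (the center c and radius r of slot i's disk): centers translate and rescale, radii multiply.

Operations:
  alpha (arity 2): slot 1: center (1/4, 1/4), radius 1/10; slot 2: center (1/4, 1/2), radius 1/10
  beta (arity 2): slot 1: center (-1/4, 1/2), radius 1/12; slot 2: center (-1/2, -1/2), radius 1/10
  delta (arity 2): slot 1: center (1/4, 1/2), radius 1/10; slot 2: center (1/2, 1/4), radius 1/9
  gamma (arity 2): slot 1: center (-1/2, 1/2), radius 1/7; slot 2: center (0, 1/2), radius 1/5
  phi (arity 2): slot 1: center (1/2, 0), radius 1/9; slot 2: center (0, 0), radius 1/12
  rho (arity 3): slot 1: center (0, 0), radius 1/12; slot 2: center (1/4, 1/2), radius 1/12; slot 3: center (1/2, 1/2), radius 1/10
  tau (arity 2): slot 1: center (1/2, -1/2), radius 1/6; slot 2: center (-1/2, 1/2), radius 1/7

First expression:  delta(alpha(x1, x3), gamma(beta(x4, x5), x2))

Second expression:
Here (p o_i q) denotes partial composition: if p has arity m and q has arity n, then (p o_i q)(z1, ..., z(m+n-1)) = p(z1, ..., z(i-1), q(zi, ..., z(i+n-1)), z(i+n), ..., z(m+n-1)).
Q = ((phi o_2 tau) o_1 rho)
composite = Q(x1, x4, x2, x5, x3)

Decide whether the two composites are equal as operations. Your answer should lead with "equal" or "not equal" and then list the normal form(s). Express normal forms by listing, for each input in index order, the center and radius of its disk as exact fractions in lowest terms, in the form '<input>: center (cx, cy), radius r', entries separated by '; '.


not equal; the first gives x1: center (11/40, 21/40), radius 1/100; x2: center (1/2, 11/36), radius 1/45; x3: center (11/40, 11/20), radius 1/100; x4: center (37/84, 79/252), radius 1/756; x5: center (55/126, 25/84), radius 1/630 and the second x1: center (1/2, 0), radius 1/108; x2: center (5/9, 1/18), radius 1/90; x3: center (-1/24, 1/24), radius 1/84; x4: center (19/36, 1/18), radius 1/108; x5: center (1/24, -1/24), radius 1/72

The first expression reduces to x1: center (11/40, 21/40), radius 1/100; x2: center (1/2, 11/36), radius 1/45; x3: center (11/40, 11/20), radius 1/100; x4: center (37/84, 79/252), radius 1/756; x5: center (55/126, 25/84), radius 1/630
The second expression reduces to x1: center (1/2, 0), radius 1/108; x2: center (5/9, 1/18), radius 1/90; x3: center (-1/24, 1/24), radius 1/84; x4: center (19/36, 1/18), radius 1/108; x5: center (1/24, -1/24), radius 1/72
The forms do not match — not equal.


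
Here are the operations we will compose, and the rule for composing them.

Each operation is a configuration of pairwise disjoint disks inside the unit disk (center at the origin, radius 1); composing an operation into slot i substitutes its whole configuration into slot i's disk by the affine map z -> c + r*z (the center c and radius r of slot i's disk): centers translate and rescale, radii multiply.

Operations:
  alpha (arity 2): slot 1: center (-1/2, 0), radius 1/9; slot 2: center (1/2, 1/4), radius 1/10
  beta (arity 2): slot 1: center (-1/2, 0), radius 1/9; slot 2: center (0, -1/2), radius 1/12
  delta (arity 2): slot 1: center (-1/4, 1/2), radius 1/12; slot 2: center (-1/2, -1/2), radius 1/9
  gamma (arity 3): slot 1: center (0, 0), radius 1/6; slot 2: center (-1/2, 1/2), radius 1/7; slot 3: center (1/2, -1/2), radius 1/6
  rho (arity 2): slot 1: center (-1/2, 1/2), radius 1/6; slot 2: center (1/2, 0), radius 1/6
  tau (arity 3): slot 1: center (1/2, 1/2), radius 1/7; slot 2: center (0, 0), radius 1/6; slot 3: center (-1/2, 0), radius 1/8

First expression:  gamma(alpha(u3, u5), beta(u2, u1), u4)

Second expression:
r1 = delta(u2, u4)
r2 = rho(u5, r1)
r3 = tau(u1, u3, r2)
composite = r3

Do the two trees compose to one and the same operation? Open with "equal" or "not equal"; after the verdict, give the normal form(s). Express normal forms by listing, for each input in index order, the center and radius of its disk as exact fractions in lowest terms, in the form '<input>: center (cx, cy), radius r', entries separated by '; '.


Normal form of the first expression: u1: center (-1/2, 3/7), radius 1/84; u2: center (-4/7, 1/2), radius 1/63; u3: center (-1/12, 0), radius 1/54; u4: center (1/2, -1/2), radius 1/6; u5: center (1/12, 1/24), radius 1/60
Normal form of the second expression: u1: center (1/2, 1/2), radius 1/7; u2: center (-85/192, 1/96), radius 1/576; u3: center (0, 0), radius 1/6; u4: center (-43/96, -1/96), radius 1/432; u5: center (-9/16, 1/16), radius 1/48
The forms do not match — not equal.

not equal — first u1: center (-1/2, 3/7), radius 1/84; u2: center (-4/7, 1/2), radius 1/63; u3: center (-1/12, 0), radius 1/54; u4: center (1/2, -1/2), radius 1/6; u5: center (1/12, 1/24), radius 1/60, second u1: center (1/2, 1/2), radius 1/7; u2: center (-85/192, 1/96), radius 1/576; u3: center (0, 0), radius 1/6; u4: center (-43/96, -1/96), radius 1/432; u5: center (-9/16, 1/16), radius 1/48


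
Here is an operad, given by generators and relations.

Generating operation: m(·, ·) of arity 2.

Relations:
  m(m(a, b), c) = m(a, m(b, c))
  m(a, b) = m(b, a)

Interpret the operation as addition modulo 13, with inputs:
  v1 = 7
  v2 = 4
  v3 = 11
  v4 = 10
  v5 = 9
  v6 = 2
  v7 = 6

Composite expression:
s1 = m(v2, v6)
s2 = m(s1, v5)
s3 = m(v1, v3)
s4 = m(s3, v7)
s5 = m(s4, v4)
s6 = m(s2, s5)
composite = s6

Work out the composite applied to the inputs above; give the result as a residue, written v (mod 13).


10 (mod 13)

m(v2, v6) = 6
m(m(v2, v6), v5) = 2
m(v1, v3) = 5
m(m(v1, v3), v7) = 11
m(m(m(v1, v3), v7), v4) = 8
m(m(m(v2, v6), v5), m(m(m(v1, v3), v7), v4)) = 10


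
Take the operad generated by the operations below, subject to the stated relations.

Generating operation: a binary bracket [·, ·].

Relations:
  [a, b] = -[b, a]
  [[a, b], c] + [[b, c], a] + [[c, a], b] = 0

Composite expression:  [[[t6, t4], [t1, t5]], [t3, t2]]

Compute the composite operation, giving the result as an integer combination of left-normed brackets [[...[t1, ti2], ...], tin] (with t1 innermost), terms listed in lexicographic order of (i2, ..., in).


-[[[[[t1, t5], t4], t6], t2], t3] + [[[[[t1, t5], t4], t6], t3], t2] + [[[[[t1, t5], t6], t4], t2], t3] - [[[[[t1, t5], t6], t4], t3], t2]

Expand each bracket as ab - ba; the t1-initial words give the coefficients.
Composite bracket: [[[t6, t4], [t1, t5]], [t3, t2]]
The bracket unfolds into 32 signed words via [a, b] = ab - ba (2^5 = 32).
Only words starting with t1 matter:
  sign of t1t5t4t6t2t3 is -1, so it contributes -[[[[[t1, t5], t4], t6], t2], t3]
  sign of t1t5t4t6t3t2 is +1, so it contributes +[[[[[t1, t5], t4], t6], t3], t2]
  sign of t1t5t6t4t2t3 is +1, so it contributes +[[[[[t1, t5], t6], t4], t2], t3]
  sign of t1t5t6t4t3t2 is -1, so it contributes -[[[[[t1, t5], t6], t4], t3], t2]


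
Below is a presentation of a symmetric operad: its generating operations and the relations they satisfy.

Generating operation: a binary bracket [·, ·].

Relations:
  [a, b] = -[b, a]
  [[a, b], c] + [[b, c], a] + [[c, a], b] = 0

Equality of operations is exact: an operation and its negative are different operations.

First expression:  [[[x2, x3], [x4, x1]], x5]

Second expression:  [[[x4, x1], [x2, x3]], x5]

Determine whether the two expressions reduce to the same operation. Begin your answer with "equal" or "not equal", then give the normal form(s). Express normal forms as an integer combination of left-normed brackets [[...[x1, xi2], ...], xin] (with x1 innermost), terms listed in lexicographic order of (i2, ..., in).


not equal: they reduce to [[[[x1, x4], x2], x3], x5] - [[[[x1, x4], x3], x2], x5] and -[[[[x1, x4], x2], x3], x5] + [[[[x1, x4], x3], x2], x5]

The first expression reduces to [[[[x1, x4], x2], x3], x5] - [[[[x1, x4], x3], x2], x5]
The second expression reduces to -[[[[x1, x4], x2], x3], x5] + [[[[x1, x4], x3], x2], x5]
No match — not equal.


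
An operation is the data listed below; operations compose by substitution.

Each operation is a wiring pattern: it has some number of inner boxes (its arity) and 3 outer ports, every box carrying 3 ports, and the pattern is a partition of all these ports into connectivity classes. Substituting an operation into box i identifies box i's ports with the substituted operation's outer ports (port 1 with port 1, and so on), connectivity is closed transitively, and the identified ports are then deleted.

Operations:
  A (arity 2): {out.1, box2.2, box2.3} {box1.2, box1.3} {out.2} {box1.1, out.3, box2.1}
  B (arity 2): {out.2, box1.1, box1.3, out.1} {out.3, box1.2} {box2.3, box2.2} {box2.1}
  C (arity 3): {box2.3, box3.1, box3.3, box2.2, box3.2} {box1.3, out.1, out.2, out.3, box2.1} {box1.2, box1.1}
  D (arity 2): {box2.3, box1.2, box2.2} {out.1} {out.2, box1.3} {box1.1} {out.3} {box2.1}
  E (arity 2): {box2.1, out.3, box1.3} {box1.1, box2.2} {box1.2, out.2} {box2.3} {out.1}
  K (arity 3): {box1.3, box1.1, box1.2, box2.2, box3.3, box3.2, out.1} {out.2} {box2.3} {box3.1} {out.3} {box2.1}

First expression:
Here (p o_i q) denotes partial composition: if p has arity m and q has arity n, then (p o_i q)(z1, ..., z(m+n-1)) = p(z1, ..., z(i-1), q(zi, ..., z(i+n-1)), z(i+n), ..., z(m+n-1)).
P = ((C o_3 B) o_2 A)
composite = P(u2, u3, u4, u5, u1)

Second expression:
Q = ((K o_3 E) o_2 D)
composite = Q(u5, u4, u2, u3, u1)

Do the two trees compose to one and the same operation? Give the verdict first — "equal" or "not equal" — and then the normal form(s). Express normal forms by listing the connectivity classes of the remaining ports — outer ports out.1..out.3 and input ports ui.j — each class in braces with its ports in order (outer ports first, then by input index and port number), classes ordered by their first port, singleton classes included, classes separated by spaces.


not equal — first {out.1, out.2, out.3, u2.3, u4.2, u4.3} {u1.1} {u1.2, u1.3} {u2.1, u2.2} {u3.1, u4.1, u5.1, u5.2, u5.3} {u3.2, u3.3}, second {out.1, u1.1, u3.2, u3.3, u4.3, u5.1, u5.2, u5.3} {out.2} {out.3} {u1.2, u3.1} {u1.3} {u2.1} {u2.2, u2.3, u4.2} {u4.1}


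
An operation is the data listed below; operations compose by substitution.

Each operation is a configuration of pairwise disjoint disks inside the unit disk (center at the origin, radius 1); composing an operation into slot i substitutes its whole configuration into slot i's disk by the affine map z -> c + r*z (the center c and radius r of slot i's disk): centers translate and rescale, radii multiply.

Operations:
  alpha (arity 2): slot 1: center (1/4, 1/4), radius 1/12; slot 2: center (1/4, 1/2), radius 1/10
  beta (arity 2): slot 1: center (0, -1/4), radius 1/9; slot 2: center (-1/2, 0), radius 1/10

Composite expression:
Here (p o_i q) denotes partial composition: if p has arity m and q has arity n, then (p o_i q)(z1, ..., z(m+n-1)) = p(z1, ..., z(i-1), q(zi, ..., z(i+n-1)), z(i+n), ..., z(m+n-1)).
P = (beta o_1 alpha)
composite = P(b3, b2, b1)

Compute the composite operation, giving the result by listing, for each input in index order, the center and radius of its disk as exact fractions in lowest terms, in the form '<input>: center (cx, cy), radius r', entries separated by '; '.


b1: center (-1/2, 0), radius 1/10; b2: center (1/36, -7/36), radius 1/90; b3: center (1/36, -2/9), radius 1/108


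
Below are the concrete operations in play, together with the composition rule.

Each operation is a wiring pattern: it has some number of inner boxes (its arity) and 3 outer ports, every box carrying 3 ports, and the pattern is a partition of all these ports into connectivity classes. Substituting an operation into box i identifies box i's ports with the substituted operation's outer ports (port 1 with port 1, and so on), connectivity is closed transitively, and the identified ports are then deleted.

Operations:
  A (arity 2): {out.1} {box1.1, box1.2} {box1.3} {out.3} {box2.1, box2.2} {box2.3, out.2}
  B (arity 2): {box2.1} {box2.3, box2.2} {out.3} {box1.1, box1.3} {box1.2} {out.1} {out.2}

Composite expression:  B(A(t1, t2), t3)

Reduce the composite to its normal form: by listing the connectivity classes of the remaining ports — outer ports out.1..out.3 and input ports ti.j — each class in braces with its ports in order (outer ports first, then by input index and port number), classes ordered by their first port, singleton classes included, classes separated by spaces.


{out.1} {out.2} {out.3} {t1.1, t1.2} {t1.3} {t2.1, t2.2} {t2.3} {t3.1} {t3.2, t3.3}

Treat the ports identified at B as solder joints: merge, then drop.
composing A on (t1, t2), with out.j its own outer ports: {out.1} {out.2, t2.3} {out.3} {t1.1, t1.2} {t1.3} {t2.1, t2.2}
composing B on (t1, t2, t3), with out.j its own outer ports: {out.1} {out.2} {out.3} {t1.1, t1.2} {t1.3} {t2.1, t2.2} {t2.3} {t3.1} {t3.2, t3.3}


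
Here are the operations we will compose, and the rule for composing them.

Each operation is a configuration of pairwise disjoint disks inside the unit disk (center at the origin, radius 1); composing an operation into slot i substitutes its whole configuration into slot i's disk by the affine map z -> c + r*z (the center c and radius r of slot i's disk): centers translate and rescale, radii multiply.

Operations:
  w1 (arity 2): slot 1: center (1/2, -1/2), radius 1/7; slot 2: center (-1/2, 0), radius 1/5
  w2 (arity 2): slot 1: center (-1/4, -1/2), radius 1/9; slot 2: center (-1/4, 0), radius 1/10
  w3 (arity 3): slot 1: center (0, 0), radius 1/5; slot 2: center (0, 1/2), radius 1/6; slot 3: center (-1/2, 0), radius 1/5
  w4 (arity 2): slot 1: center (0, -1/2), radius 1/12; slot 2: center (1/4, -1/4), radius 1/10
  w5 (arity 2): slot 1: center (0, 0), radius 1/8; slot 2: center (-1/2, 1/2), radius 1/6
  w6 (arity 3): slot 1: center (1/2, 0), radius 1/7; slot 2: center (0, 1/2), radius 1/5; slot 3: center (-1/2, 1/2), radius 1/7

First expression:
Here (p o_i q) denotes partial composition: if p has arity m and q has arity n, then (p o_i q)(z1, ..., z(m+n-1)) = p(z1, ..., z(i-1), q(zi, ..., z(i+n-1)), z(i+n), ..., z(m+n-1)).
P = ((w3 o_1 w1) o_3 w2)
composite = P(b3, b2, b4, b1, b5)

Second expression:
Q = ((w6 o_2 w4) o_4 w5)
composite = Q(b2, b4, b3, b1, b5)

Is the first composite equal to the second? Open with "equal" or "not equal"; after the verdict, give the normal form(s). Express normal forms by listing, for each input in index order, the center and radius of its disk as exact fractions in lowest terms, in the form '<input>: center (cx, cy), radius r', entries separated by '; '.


The first composite normalizes to b1: center (-1/24, 1/2), radius 1/60; b2: center (-1/10, 0), radius 1/25; b3: center (1/10, -1/10), radius 1/35; b4: center (-1/24, 5/12), radius 1/54; b5: center (-1/2, 0), radius 1/5
The second composite normalizes to b1: center (-1/2, 1/2), radius 1/56; b2: center (1/2, 0), radius 1/7; b3: center (1/20, 9/20), radius 1/50; b4: center (0, 2/5), radius 1/60; b5: center (-4/7, 4/7), radius 1/42
The normal forms differ: not equal.

not equal: they reduce to b1: center (-1/24, 1/2), radius 1/60; b2: center (-1/10, 0), radius 1/25; b3: center (1/10, -1/10), radius 1/35; b4: center (-1/24, 5/12), radius 1/54; b5: center (-1/2, 0), radius 1/5 and b1: center (-1/2, 1/2), radius 1/56; b2: center (1/2, 0), radius 1/7; b3: center (1/20, 9/20), radius 1/50; b4: center (0, 2/5), radius 1/60; b5: center (-4/7, 4/7), radius 1/42


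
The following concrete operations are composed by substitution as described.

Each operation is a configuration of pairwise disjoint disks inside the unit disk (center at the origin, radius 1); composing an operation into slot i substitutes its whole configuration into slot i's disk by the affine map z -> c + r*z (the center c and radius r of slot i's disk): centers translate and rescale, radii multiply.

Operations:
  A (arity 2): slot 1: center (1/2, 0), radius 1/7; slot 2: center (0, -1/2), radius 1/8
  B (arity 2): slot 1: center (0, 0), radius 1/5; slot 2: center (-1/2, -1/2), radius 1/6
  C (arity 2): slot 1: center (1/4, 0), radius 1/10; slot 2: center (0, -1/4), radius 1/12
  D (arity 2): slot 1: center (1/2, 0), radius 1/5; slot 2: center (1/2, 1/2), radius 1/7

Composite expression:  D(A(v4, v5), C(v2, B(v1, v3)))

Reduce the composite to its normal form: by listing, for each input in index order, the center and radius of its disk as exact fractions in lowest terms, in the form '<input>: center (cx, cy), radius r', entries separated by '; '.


v1: center (1/2, 13/28), radius 1/420; v2: center (15/28, 1/2), radius 1/70; v3: center (83/168, 11/24), radius 1/504; v4: center (3/5, 0), radius 1/35; v5: center (1/2, -1/10), radius 1/40

Nesting under D composes maps z -> c + r*z down each v-path.
v4 passes through 2 substitutions, ending at center (3/5, 0), radius 1/35
v5 passes through 2 substitutions, ending at center (1/2, -1/10), radius 1/40
v2 passes through 2 substitutions, ending at center (15/28, 1/2), radius 1/70
v1 passes through 3 substitutions, ending at center (1/2, 13/28), radius 1/420
v3 passes through 3 substitutions, ending at center (83/168, 11/24), radius 1/504


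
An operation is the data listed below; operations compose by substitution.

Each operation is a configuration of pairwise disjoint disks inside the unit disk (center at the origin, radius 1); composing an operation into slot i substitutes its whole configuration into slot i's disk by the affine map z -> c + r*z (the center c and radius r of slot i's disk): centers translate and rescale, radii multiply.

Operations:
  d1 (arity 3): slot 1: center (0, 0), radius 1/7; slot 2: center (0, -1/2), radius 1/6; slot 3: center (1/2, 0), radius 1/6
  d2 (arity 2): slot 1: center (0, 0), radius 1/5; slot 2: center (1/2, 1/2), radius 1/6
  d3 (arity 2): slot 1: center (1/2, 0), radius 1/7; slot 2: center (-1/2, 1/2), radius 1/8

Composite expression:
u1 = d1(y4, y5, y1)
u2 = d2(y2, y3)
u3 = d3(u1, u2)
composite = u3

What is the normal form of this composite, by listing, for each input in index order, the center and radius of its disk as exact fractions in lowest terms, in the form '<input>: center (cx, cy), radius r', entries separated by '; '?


y1: center (4/7, 0), radius 1/42; y2: center (-1/2, 1/2), radius 1/40; y3: center (-7/16, 9/16), radius 1/48; y4: center (1/2, 0), radius 1/49; y5: center (1/2, -1/14), radius 1/42

Nesting under d3 composes maps z -> c + r*z down each y-path.
y4 passes through 2 substitutions, ending at center (1/2, 0), radius 1/49
y5 passes through 2 substitutions, ending at center (1/2, -1/14), radius 1/42
y1 passes through 2 substitutions, ending at center (4/7, 0), radius 1/42
y2 passes through 2 substitutions, ending at center (-1/2, 1/2), radius 1/40
y3 passes through 2 substitutions, ending at center (-7/16, 9/16), radius 1/48


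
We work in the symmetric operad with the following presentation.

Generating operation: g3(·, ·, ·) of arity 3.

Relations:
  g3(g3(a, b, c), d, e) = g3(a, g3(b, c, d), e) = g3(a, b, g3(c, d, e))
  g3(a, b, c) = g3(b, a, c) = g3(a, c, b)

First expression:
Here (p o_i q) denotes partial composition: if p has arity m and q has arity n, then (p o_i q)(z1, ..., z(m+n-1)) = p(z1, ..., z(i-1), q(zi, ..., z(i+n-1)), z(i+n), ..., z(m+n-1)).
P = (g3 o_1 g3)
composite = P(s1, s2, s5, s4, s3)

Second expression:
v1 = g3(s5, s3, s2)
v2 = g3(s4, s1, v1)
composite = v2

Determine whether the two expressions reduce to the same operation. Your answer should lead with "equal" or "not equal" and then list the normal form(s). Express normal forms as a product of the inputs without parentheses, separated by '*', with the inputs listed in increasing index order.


The first expression, normalized: s1 * s2 * s3 * s4 * s5
The second expression, normalized: s1 * s2 * s3 * s4 * s5
One common form — equal.

equal: each reduces to s1 * s2 * s3 * s4 * s5


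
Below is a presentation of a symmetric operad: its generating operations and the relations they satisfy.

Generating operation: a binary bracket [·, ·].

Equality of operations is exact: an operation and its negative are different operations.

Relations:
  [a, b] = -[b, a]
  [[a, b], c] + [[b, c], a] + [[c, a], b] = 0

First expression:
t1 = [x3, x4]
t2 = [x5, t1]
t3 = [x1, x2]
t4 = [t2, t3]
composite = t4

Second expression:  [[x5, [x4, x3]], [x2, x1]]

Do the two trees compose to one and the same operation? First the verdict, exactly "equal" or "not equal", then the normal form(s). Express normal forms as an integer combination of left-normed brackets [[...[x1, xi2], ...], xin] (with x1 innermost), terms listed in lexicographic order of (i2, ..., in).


equal; the common form is [[[[x1, x2], x3], x4], x5] - [[[[x1, x2], x4], x3], x5] - [[[[x1, x2], x5], x3], x4] + [[[[x1, x2], x5], x4], x3]

The first composite normalizes to [[[[x1, x2], x3], x4], x5] - [[[[x1, x2], x4], x3], x5] - [[[[x1, x2], x5], x3], x4] + [[[[x1, x2], x5], x4], x3]
The second composite normalizes to [[[[x1, x2], x3], x4], x5] - [[[[x1, x2], x4], x3], x5] - [[[[x1, x2], x5], x3], x4] + [[[[x1, x2], x5], x4], x3]
The normal forms match — equal.


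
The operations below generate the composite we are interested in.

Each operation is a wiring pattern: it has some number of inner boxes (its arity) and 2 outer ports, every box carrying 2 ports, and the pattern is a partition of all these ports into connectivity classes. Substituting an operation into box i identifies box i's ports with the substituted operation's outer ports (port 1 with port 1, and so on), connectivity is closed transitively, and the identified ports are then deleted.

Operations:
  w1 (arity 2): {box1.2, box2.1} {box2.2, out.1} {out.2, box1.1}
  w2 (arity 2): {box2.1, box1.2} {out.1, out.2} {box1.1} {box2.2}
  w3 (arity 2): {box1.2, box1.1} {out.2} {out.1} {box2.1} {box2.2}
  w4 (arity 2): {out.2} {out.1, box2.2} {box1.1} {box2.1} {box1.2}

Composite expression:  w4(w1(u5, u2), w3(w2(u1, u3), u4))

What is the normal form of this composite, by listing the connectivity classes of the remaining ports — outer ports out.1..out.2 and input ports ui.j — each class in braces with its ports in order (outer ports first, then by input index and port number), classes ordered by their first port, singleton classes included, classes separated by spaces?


Substituting into w4 glues patterns; closure does the rest.
after w1, the pattern on (u5, u2) reads {out.1, u2.2} {out.2, u5.1} {u2.1, u5.2} (out.j = its outer ports)
after w2, the pattern on (u1, u3) reads {out.1, out.2} {u1.1} {u1.2, u3.1} {u3.2} (out.j = its outer ports)
after w3, the pattern on (u1, u3, u4) reads {out.1} {out.2} {u1.1} {u1.2, u3.1} {u3.2} {u4.1} {u4.2} (out.j = its outer ports)
after w4, the pattern on (u5, u2, u1, u3, u4) reads {out.1} {out.2} {u1.1} {u1.2, u3.1} {u2.1, u5.2} {u2.2} {u3.2} {u4.1} {u4.2} {u5.1} (out.j = its outer ports)

{out.1} {out.2} {u1.1} {u1.2, u3.1} {u2.1, u5.2} {u2.2} {u3.2} {u4.1} {u4.2} {u5.1}


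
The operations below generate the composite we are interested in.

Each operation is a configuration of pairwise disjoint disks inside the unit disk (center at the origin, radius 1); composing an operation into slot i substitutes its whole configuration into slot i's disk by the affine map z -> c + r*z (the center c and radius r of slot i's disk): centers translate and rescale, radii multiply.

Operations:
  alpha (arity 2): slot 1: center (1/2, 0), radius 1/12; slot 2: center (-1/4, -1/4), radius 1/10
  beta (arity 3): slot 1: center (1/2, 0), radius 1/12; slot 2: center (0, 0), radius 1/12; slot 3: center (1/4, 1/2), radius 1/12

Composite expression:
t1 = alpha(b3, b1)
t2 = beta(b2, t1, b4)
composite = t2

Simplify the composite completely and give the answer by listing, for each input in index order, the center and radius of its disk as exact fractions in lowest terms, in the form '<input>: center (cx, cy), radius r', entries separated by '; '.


b1: center (-1/48, -1/48), radius 1/120; b2: center (1/2, 0), radius 1/12; b3: center (1/24, 0), radius 1/144; b4: center (1/4, 1/2), radius 1/12

Affine substitution under beta: radii multiply and b-centers shift.
for b2, the 1-step affine chain lands on center (1/2, 0), radius 1/12
for b3, the 2-step affine chain lands on center (1/24, 0), radius 1/144
for b1, the 2-step affine chain lands on center (-1/48, -1/48), radius 1/120
for b4, the 1-step affine chain lands on center (1/4, 1/2), radius 1/12


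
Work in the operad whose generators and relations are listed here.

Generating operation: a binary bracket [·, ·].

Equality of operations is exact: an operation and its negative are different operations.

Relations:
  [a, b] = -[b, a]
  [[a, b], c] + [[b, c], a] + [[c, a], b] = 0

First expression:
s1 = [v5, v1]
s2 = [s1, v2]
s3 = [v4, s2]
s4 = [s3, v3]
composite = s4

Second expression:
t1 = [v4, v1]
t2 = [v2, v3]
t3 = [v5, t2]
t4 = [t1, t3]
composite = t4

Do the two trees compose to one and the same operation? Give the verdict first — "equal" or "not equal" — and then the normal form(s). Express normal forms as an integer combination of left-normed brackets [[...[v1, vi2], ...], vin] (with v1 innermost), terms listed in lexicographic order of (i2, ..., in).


not equal; the first gives [[[[v1, v5], v2], v4], v3] and the second [[[[v1, v4], v2], v3], v5] - [[[[v1, v4], v3], v2], v5] - [[[[v1, v4], v5], v2], v3] + [[[[v1, v4], v5], v3], v2]

Normal form of the first expression: [[[[v1, v5], v2], v4], v3]
Normal form of the second expression: [[[[v1, v4], v2], v3], v5] - [[[[v1, v4], v3], v2], v5] - [[[[v1, v4], v5], v2], v3] + [[[[v1, v4], v5], v3], v2]
The forms do not match — not equal.


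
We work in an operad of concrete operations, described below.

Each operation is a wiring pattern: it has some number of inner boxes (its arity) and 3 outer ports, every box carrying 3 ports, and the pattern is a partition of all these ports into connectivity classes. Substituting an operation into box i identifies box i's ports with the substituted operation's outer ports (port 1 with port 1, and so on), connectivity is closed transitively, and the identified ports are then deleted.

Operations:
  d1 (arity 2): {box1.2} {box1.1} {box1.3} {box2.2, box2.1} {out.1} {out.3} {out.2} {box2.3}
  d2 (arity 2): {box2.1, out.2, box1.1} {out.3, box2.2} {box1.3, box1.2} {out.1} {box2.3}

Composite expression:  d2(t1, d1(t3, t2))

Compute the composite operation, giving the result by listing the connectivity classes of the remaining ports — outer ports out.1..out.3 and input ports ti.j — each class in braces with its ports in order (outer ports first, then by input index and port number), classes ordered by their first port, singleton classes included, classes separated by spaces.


{out.1} {out.2, t1.1} {out.3} {t1.2, t1.3} {t2.1, t2.2} {t2.3} {t3.1} {t3.2} {t3.3}

Connectivity passes through glued d2-boundaries; trace each wire chain.
after d1, the pattern on (t3, t2) reads {out.1} {out.2} {out.3} {t2.1, t2.2} {t2.3} {t3.1} {t3.2} {t3.3} (out.j = its outer ports)
after d2, the pattern on (t1, t3, t2) reads {out.1} {out.2, t1.1} {out.3} {t1.2, t1.3} {t2.1, t2.2} {t2.3} {t3.1} {t3.2} {t3.3} (out.j = its outer ports)


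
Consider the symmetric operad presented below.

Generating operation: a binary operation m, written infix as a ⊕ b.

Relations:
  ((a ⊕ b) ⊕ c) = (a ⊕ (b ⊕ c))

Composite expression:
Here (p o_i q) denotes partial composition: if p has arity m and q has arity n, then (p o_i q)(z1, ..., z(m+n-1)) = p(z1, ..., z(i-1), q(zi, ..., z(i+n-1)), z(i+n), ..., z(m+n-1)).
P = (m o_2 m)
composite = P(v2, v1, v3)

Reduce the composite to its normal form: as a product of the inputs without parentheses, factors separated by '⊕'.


v2 ⊕ v1 ⊕ v3

The m-tree's shape is irrelevant; the v-reading-order decides.
(v1 ⊕ v3) linearizes to v1 ⊕ v3
(v2 ⊕ (v1 ⊕ v3)) linearizes to v2 ⊕ v1 ⊕ v3


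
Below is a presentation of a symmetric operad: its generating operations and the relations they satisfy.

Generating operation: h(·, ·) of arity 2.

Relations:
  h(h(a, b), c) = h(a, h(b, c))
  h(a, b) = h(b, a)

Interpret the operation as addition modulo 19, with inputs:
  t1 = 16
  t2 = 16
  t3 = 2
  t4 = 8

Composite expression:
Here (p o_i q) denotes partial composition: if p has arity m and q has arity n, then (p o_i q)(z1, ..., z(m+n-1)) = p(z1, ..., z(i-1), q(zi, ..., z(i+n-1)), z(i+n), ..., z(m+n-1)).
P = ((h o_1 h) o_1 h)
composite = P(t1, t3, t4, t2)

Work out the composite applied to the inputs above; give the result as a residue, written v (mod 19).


4 (mod 19)

h(t1, t3) = 18
h(h(t1, t3), t4) = 7
h(h(h(t1, t3), t4), t2) = 4


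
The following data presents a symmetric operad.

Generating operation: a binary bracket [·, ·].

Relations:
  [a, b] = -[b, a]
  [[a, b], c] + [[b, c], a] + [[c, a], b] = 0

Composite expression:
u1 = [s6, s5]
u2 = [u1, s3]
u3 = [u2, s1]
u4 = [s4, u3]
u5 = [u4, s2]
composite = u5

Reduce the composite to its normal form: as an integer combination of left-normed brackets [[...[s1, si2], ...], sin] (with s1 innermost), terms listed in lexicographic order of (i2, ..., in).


[[[[[s1, s3], s5], s6], s4], s2] - [[[[[s1, s3], s6], s5], s4], s2] - [[[[[s1, s5], s6], s3], s4], s2] + [[[[[s1, s6], s5], s3], s4], s2]


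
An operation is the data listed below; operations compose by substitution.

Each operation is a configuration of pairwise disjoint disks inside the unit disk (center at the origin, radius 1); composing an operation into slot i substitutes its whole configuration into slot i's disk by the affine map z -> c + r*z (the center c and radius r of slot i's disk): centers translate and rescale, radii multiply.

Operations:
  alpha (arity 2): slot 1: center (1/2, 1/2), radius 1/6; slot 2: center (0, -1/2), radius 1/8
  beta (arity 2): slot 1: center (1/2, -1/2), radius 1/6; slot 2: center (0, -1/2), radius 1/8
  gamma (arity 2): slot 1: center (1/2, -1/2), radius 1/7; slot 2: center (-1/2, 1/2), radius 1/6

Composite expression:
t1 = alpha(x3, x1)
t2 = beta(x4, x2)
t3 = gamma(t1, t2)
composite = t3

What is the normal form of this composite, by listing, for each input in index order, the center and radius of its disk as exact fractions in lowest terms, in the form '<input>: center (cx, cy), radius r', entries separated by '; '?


x1: center (1/2, -4/7), radius 1/56; x2: center (-1/2, 5/12), radius 1/48; x3: center (4/7, -3/7), radius 1/42; x4: center (-5/12, 5/12), radius 1/36

Each x-disk chains the slot maps above it in gamma; radii multiply.
x3: after 2 affine steps, its disk has center (4/7, -3/7), radius 1/42
x1: after 2 affine steps, its disk has center (1/2, -4/7), radius 1/56
x4: after 2 affine steps, its disk has center (-5/12, 5/12), radius 1/36
x2: after 2 affine steps, its disk has center (-1/2, 5/12), radius 1/48


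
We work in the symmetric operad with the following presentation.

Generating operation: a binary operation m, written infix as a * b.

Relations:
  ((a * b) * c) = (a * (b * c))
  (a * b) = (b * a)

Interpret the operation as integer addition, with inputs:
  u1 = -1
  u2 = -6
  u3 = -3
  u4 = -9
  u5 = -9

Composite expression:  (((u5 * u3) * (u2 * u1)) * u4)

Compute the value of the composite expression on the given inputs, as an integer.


(u5 * u3) = -12
(u2 * u1) = -7
((u5 * u3) * (u2 * u1)) = -19
(((u5 * u3) * (u2 * u1)) * u4) = -28

-28


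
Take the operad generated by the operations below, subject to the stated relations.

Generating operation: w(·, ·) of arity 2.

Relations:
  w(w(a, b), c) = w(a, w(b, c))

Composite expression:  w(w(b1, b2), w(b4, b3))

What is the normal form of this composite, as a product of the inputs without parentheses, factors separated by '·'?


b1 · b2 · b4 · b3

Associativity of w dissolves the nesting; only the b-input order survives.
w(b1, b2) unparenthesizes to b1 · b2
w(b4, b3) unparenthesizes to b4 · b3
w(w(b1, b2), w(b4, b3)) unparenthesizes to b1 · b2 · b4 · b3


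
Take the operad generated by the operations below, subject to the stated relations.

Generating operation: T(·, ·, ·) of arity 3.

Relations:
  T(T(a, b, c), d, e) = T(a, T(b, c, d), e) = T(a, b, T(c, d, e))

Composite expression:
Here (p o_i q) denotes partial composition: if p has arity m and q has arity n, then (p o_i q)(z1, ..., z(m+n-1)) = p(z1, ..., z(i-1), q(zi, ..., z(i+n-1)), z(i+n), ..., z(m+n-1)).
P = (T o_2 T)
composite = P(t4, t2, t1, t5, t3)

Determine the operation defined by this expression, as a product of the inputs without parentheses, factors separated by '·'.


The T-tree's shape is irrelevant; the t-reading-order decides.
T(t2, t1, t5) spells out as t2 · t1 · t5
T(t4, T(t2, t1, t5), t3) spells out as t4 · t2 · t1 · t5 · t3

t4 · t2 · t1 · t5 · t3


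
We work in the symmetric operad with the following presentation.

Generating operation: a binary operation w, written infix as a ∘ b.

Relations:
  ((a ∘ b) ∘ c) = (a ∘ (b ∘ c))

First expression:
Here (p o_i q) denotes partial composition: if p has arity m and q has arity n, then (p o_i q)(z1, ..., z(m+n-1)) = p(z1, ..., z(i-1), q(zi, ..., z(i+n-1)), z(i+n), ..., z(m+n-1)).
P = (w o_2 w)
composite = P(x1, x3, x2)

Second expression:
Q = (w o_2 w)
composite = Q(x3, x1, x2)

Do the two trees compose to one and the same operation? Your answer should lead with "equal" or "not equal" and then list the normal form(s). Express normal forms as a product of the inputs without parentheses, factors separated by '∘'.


not equal: they reduce to x1 ∘ x3 ∘ x2 and x3 ∘ x1 ∘ x2


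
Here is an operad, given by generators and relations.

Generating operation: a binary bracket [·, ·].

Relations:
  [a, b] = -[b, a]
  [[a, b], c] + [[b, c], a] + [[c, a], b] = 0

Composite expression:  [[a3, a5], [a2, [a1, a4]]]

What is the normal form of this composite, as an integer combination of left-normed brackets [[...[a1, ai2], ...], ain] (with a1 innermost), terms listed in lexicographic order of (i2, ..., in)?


In the tensor algebra, words opening a1 carry the a1-anchored form.
Composite bracket: [[a3, a5], [a2, [a1, a4]]]
Under [a, b] = ab - ba we get 16 signed associative words (2^4 = 16).
Collect the words opening with a1:
  the word a1a4a2a3a5 carries sign +1 and contributes +[[[[a1, a4], a2], a3], a5]
  the word a1a4a2a5a3 carries sign -1 and contributes -[[[[a1, a4], a2], a5], a3]

[[[[a1, a4], a2], a3], a5] - [[[[a1, a4], a2], a5], a3]


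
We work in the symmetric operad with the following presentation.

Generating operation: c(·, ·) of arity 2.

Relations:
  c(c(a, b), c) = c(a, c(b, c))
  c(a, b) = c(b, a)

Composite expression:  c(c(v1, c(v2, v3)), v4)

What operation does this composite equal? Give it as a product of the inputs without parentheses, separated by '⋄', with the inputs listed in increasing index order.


v1 ⋄ v2 ⋄ v3 ⋄ v4

Both nesting and order wash out for c; what remains is which v's occur.
c(v2, v3) reduces to v2 ⋄ v3
c(v1, c(v2, v3)) reduces to v1 ⋄ v2 ⋄ v3
c(c(v1, c(v2, v3)), v4) reduces to v1 ⋄ v2 ⋄ v3 ⋄ v4
rearranged into index order: v1 ⋄ v2 ⋄ v3 ⋄ v4
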